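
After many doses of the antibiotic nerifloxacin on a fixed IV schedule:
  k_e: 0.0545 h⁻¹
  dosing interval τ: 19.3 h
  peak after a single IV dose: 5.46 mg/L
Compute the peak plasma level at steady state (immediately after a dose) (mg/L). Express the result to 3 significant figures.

e^(−kτ) = e^(−0.05450 × 19.3) = 0.3493
Accumulation ratio R = 1 / (1 − e^(−kτ)) = 1 / (1 − 0.3493) = 1.537
Steady-state peak = C₀ × R = 5.46 × 1.537 = 8.392 mg/L

8.39 mg/L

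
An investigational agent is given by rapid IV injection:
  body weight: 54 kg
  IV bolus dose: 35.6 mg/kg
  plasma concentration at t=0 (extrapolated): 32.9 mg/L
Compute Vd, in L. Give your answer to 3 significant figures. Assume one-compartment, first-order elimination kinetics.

Dose = 35.6 × 54 = 1922 mg
Vd = Dose / C₀ = 1922 / 32.9 = 58.42 L

58.4 L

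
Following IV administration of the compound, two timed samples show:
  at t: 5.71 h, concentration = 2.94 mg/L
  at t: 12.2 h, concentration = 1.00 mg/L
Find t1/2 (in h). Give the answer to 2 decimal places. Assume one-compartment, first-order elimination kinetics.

4.17 h

k = ln(C₁/C₂) / (t₂ − t₁) = ln(2.94/1.00) / (12.2 − 5.71)
  = 1.078 / 6.490 = 0.1661 h⁻¹
t½ = ln2 / k = 0.693147 / 0.1661 = 4.173 h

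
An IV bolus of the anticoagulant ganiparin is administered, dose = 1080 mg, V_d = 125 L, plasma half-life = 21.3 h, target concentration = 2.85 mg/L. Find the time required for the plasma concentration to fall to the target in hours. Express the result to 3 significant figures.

C₀ = Dose / Vd = 1080 / 125 = 8.640 mg/L
k = ln2 / t½ = 0.693147 / 21.3 = 0.03254 h⁻¹
t = ln(C₀ / C) / k = ln(8.640 / 2.85) / 0.03254
  = ln(3.032) / 0.03254 = 1.109 / 0.03254 = 34.08 h

34.1 h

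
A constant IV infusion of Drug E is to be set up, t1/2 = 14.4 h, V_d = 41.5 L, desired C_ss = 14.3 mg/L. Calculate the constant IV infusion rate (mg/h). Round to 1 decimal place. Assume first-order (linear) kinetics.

28.6 mg/h

k = ln2 / t½ = 0.693147 / 14.4 = 0.04814 h⁻¹
CL = k × Vd = 0.04814 × 41.5 = 1.998 L/h
At steady state, infusion rate R₀ = Css × CL = 14.3 × 1.998 = 28.57 mg/h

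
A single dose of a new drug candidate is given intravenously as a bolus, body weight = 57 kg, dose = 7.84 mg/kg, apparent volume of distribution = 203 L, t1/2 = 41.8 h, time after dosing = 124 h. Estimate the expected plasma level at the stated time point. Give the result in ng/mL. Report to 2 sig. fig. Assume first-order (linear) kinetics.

280 ng/mL

Total dose = 7.84 × 57 = 446.9 mg
C₀ = Dose / Vd = 446.9 / 203 = 2.201 mg/L
k = ln2 / t½ = 0.693147 / 41.8 = 0.01658 h⁻¹
C = C₀ · e^(−k·t) = 2.201 × e^(−0.01658 × 124)
  = 2.201 × 0.1280 = 0.2817 mg/L
Convert: 0.2817 mg/L × 1000 = 281.7 ng/mL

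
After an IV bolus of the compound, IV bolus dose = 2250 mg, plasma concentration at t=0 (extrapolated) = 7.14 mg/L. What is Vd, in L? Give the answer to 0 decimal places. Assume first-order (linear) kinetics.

315 L

Vd = Dose / C₀ = 2250 / 7.14 = 315.1 L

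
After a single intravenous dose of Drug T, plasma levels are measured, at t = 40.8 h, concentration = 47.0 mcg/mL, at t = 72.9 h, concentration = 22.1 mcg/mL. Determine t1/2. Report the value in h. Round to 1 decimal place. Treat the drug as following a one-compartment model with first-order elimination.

29.5 h

k = ln(C₁/C₂) / (t₂ − t₁) = ln(47.0/22.1) / (72.9 − 40.8)
  = 0.7546 / 32.10 = 0.02351 h⁻¹
t½ = ln2 / k = 0.693147 / 0.02351 = 29.48 h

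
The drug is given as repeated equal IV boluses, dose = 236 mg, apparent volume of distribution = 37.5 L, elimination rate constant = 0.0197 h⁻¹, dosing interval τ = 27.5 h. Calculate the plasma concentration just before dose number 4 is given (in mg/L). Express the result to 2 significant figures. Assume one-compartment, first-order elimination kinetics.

C₀ per dose = Dose / Vd = 236 / 37.5 = 6.293 mg/L
Fraction remaining after one interval: r = e^(−kτ) = e^(−0.01970 × 27.5) = 0.5817
Before dose 4, 3 doses have been given (aged 1τ, 2τ, 3τ).
C_trough = C₀ × (r + r² + … + r^3) = C₀ × r(1−r^3)/(1−r)
        = 6.293 × 0.5817 × (1 − 0.1968) / (1 − 0.5817) = 7.029 mg/L

7.0 mg/L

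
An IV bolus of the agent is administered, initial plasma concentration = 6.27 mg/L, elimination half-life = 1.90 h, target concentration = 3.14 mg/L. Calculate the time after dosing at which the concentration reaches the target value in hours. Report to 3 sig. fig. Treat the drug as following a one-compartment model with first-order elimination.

k = ln2 / t½ = 0.693147 / 1.90 = 0.3648 h⁻¹
t = ln(C₀ / C) / k = ln(6.270 / 3.14) / 0.3648
  = ln(1.997) / 0.3648 = 0.6916 / 0.3648 = 1.896 h

1.90 h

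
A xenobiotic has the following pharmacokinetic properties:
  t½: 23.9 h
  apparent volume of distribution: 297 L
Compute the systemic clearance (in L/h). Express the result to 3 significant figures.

8.61 L/h

k = ln2 / t½ = 0.693147 / 23.9 = 0.02900 h⁻¹
CL = k × Vd = 0.02900 × 297 = 8.613 L/h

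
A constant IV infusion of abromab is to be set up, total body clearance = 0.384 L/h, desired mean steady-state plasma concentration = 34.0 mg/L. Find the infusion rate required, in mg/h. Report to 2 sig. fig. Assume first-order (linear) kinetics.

13 mg/h

At steady state, infusion rate R₀ = Css × CL = 34.0 × 0.3840 = 13.06 mg/h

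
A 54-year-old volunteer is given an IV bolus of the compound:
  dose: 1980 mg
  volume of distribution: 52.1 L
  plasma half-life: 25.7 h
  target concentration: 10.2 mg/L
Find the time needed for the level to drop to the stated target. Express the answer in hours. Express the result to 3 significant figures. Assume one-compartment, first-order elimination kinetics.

C₀ = Dose / Vd = 1980 / 52.1 = 38.00 mg/L
k = ln2 / t½ = 0.693147 / 25.7 = 0.02697 h⁻¹
t = ln(C₀ / C) / k = ln(38.00 / 10.2) / 0.02697
  = ln(3.725) / 0.02697 = 1.315 / 0.02697 = 48.76 h

48.8 h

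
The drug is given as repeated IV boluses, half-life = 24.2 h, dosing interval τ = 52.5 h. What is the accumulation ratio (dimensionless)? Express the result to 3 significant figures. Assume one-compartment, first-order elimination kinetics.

1.29

k = ln2 / t½ = 0.693147 / 24.2 = 0.02864 h⁻¹
e^(−kτ) = e^(−0.02864 × 52.5) = 0.2223
Accumulation ratio R = 1 / (1 − e^(−kτ)) = 1 / (1 − 0.2223) = 1.286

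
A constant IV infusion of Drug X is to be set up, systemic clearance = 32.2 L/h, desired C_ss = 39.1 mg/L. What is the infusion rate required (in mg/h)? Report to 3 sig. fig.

At steady state, infusion rate R₀ = Css × CL = 39.1 × 32.20 = 1259 mg/h

1260 mg/h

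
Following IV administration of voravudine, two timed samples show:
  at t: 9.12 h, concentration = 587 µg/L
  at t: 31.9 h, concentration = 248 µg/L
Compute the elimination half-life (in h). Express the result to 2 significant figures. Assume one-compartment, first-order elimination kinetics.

18 h

k = ln(C₁/C₂) / (t₂ − t₁) = ln(587/248) / (31.9 − 9.12)
  = 0.8616 / 22.78 = 0.03782 h⁻¹
t½ = ln2 / k = 0.693147 / 0.03782 = 18.33 h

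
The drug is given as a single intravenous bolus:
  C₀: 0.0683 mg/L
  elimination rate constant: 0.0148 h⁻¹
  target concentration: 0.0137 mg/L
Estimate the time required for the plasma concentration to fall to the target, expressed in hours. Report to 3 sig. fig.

t = ln(C₀ / C) / k = ln(0.06830 / 0.0137) / 0.01480
  = ln(4.985) / 0.01480 = 1.606 / 0.01480 = 108.5 h

109 h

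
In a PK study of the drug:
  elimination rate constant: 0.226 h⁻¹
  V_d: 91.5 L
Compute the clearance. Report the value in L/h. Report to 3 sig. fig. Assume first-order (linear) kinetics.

CL = k × Vd = 0.226 × 91.5 = 20.68 L/h

20.7 L/h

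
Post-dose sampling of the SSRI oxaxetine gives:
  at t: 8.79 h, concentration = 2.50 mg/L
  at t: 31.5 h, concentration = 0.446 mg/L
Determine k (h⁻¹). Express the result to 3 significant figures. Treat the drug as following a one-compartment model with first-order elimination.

0.0759 h⁻¹

k = ln(C₁/C₂) / (t₂ − t₁) = ln(2.50/0.446) / (31.5 − 8.79)
  = 1.724 / 22.71 = 0.07591 h⁻¹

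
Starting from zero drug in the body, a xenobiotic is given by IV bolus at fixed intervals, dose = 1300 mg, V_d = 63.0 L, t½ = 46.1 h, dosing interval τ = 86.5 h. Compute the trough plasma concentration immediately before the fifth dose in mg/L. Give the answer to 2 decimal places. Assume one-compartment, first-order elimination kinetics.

7.68 mg/L

C₀ per dose = Dose / Vd = 1300 / 63.0 = 20.63 mg/L
k = ln2 / t½ = 0.693147 / 46.1 = 0.01504 h⁻¹
Fraction remaining after one interval: r = e^(−kτ) = e^(−0.01504 × 86.5) = 0.2723
Before dose 5, 4 doses have been given (aged 1τ, 2τ, 3τ, 4τ).
C_trough = C₀ × (r + r² + … + r^4) = C₀ × r(1−r^4)/(1−r)
        = 20.63 × 0.2723 × (1 − 0.005498) / (1 − 0.2723) = 7.677 mg/L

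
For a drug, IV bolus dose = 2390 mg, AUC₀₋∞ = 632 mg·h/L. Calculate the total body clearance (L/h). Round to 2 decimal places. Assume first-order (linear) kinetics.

3.78 L/h

CL = Dose / AUC = 2390 / 632 = 3.782 L/h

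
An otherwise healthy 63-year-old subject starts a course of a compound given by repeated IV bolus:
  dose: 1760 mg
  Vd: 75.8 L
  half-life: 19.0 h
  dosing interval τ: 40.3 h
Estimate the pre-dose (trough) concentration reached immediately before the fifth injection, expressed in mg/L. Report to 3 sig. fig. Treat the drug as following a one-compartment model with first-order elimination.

C₀ per dose = Dose / Vd = 1760 / 75.8 = 23.22 mg/L
k = ln2 / t½ = 0.693147 / 19.0 = 0.03648 h⁻¹
Fraction remaining after one interval: r = e^(−kτ) = e^(−0.03648 × 40.3) = 0.2299
Before dose 5, 4 doses have been given (aged 1τ, 2τ, 3τ, 4τ).
C_trough = C₀ × (r + r² + … + r^4) = C₀ × r(1−r^4)/(1−r)
        = 23.22 × 0.2299 × (1 − 0.002794) / (1 − 0.2299) = 6.913 mg/L

6.91 mg/L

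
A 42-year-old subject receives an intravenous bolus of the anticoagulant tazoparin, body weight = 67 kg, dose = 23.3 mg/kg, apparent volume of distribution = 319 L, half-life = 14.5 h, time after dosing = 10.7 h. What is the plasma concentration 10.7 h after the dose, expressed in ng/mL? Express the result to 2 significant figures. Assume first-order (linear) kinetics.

Total dose = 23.3 × 67 = 1561 mg
C₀ = Dose / Vd = 1561 / 319 = 4.893 mg/L
k = ln2 / t½ = 0.693147 / 14.5 = 0.04780 h⁻¹
C = C₀ · e^(−k·t) = 4.893 × e^(−0.04780 × 10.7)
  = 4.893 × 0.5996 = 2.934 mg/L
Convert: 2.934 mg/L × 1000 = 2934 ng/mL

2900 ng/mL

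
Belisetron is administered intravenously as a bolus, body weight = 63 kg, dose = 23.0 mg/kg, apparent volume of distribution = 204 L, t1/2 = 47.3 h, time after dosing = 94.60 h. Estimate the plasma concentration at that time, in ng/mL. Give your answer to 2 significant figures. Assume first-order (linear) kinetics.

1800 ng/mL

Total dose = 23.0 × 63 = 1449 mg
C₀ = Dose / Vd = 1449 / 204 = 7.103 mg/L
k = ln2 / t½ = 0.693147 / 47.3 = 0.01465 h⁻¹
t / t½ = 94.60 / 47.3 = 2 half-lives
C = C₀ × (1/2)^2 = 7.103 × 0.2500 = 1.776 mg/L
Convert: 1.776 mg/L × 1000 = 1776 ng/mL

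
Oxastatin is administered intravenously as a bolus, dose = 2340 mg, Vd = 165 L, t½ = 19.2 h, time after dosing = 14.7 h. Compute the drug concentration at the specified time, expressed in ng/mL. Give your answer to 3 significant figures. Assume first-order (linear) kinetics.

C₀ = Dose / Vd = 2340 / 165 = 14.18 mg/L
k = ln2 / t½ = 0.693147 / 19.2 = 0.03610 h⁻¹
C = C₀ · e^(−k·t) = 14.18 × e^(−0.03610 × 14.7)
  = 14.18 × 0.5882 = 8.341 mg/L
Convert: 8.341 mg/L × 1000 = 8341 ng/mL

8340 ng/mL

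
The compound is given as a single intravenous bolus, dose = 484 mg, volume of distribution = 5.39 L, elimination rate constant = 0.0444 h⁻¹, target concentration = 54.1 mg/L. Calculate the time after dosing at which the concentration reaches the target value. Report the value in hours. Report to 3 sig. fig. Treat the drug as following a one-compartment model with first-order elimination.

11.4 h

C₀ = Dose / Vd = 484.0 / 5.39 = 89.80 mg/L
t = ln(C₀ / C) / k = ln(89.80 / 54.1) / 0.04440
  = ln(1.660) / 0.04440 = 0.5068 / 0.04440 = 11.41 h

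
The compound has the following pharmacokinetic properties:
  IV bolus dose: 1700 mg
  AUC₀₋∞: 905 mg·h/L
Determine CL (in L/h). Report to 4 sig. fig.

CL = Dose / AUC = 1700 / 905 = 1.878 L/h

1.878 L/h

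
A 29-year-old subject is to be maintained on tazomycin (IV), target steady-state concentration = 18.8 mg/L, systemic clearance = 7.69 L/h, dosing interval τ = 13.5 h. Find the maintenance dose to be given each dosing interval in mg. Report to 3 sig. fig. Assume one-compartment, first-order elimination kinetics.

1950 mg

At steady state, Dose/τ = Css × CL.
Dose = Css × CL × τ = 18.8 × 7.690 × 13.5 = 1952 mg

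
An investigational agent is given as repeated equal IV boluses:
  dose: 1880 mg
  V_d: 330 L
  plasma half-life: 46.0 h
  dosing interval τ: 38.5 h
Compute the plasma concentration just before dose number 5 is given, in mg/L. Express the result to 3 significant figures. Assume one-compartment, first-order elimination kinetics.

6.53 mg/L

C₀ per dose = Dose / Vd = 1880 / 330 = 5.697 mg/L
k = ln2 / t½ = 0.693147 / 46.0 = 0.01507 h⁻¹
Fraction remaining after one interval: r = e^(−kτ) = e^(−0.01507 × 38.5) = 0.5598
Before dose 5, 4 doses have been given (aged 1τ, 2τ, 3τ, 4τ).
C_trough = C₀ × (r + r² + … + r^4) = C₀ × r(1−r^4)/(1−r)
        = 5.697 × 0.5598 × (1 − 0.09820) / (1 − 0.5598) = 6.533 mg/L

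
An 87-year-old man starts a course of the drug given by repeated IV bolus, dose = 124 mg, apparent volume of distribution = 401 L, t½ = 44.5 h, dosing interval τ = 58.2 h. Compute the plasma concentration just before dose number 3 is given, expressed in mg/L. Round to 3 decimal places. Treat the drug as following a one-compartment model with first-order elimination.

0.175 mg/L

C₀ per dose = Dose / Vd = 124 / 401 = 0.3092 mg/L
k = ln2 / t½ = 0.693147 / 44.5 = 0.01558 h⁻¹
Fraction remaining after one interval: r = e^(−kτ) = e^(−0.01558 × 58.2) = 0.4038
Before dose 3, 2 doses have been given (aged 1τ, 2τ).
C_trough = C₀ × (r + r²) = 0.3092 × (0.4038 + 0.1631) = 0.1753 mg/L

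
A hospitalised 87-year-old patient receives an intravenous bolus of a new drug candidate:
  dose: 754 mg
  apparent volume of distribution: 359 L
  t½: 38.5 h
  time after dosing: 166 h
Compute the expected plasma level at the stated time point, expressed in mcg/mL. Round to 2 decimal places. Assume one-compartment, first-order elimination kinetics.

C₀ = Dose / Vd = 754.0 / 359 = 2.100 mg/L
k = ln2 / t½ = 0.693147 / 38.5 = 0.01800 h⁻¹
C = C₀ · e^(−k·t) = 2.100 × e^(−0.01800 × 166)
  = 2.100 × 0.05039 = 0.1058 mg/L
(0.1058 mg/L = 0.1058 mcg/mL)

0.11 mcg/mL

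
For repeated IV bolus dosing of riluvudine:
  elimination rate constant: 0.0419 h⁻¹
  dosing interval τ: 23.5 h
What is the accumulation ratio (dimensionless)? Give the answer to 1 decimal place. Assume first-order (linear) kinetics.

e^(−kτ) = e^(−0.04190 × 23.5) = 0.3736
Accumulation ratio R = 1 / (1 − e^(−kτ)) = 1 / (1 − 0.3736) = 1.596

1.6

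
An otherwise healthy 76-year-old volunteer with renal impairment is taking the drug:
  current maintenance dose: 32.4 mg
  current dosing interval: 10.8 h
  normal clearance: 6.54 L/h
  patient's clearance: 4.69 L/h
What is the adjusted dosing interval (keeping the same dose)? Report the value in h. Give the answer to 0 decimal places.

To keep the same average steady-state level, dosing rate must scale with clearance.
CL ratio = 4.69 / 6.54 = 0.7171
New interval (same dose) = 10.8 / 0.7171 = 15.06 h

15 h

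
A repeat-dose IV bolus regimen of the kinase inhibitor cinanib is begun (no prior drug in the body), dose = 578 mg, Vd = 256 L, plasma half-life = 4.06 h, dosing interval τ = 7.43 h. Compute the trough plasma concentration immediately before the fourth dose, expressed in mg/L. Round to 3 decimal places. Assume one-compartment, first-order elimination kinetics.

0.864 mg/L

C₀ per dose = Dose / Vd = 578 / 256 = 2.258 mg/L
k = ln2 / t½ = 0.693147 / 4.06 = 0.1707 h⁻¹
Fraction remaining after one interval: r = e^(−kτ) = e^(−0.1707 × 7.43) = 0.2813
Before dose 4, 3 doses have been given (aged 1τ, 2τ, 3τ).
C_trough = C₀ × (r + r² + … + r^3) = C₀ × r(1−r^3)/(1−r)
        = 2.258 × 0.2813 × (1 − 0.02226) / (1 − 0.2813) = 0.8641 mg/L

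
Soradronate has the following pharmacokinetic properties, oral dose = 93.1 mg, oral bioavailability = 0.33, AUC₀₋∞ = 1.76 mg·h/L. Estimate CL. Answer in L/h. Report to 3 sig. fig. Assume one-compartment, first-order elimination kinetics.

CL = F·Dose / AUC = 0.33 × 93.1 / 1.76 = 17.46 L/h

17.5 L/h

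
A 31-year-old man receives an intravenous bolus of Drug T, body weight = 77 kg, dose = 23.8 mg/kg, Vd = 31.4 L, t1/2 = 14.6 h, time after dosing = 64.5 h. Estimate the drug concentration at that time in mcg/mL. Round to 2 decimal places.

2.73 mcg/mL

Total dose = 23.8 × 77 = 1833 mg
C₀ = Dose / Vd = 1833 / 31.4 = 58.38 mg/L
k = ln2 / t½ = 0.693147 / 14.6 = 0.04748 h⁻¹
C = C₀ · e^(−k·t) = 58.38 × e^(−0.04748 × 64.5)
  = 58.38 × 0.04677 = 2.730 mg/L
(2.730 mg/L = 2.730 mcg/mL)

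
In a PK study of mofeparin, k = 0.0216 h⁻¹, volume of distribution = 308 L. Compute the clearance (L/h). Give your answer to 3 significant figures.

6.65 L/h

CL = k × Vd = 0.0216 × 308 = 6.653 L/h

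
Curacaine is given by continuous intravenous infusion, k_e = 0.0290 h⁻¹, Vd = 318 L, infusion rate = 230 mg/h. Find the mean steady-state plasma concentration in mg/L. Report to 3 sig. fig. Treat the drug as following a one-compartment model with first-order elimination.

CL = k × Vd = 0.02900 × 318 = 9.222 L/h
At steady state Css = R₀ / CL = 230 / 9.222 = 24.94 mg/L

24.9 mg/L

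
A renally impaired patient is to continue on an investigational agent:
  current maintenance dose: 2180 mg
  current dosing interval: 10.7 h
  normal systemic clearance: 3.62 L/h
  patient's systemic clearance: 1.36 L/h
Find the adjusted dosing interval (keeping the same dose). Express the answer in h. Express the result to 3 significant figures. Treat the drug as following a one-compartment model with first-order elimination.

To keep the same average steady-state level, dosing rate must scale with clearance.
CL ratio = 1.36 / 3.62 = 0.3757
New interval (same dose) = 10.7 / 0.3757 = 28.48 h

28.5 h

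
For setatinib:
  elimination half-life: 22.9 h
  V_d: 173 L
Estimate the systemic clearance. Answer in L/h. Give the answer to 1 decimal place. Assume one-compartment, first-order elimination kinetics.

5.2 L/h

k = ln2 / t½ = 0.693147 / 22.9 = 0.03027 h⁻¹
CL = k × Vd = 0.03027 × 173 = 5.237 L/h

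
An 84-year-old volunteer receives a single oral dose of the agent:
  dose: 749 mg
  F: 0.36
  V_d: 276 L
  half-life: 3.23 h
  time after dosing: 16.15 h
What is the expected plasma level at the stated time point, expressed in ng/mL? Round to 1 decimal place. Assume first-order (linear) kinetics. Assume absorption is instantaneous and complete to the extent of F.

30.5 ng/mL

Amount reaching circulation = F × Dose = 0.36 × 749.0 = 269.6 mg
C₀ = F·Dose / Vd = 269.6 / 276 = 0.9768 mg/L
k = ln2 / t½ = 0.693147 / 3.23 = 0.2146 h⁻¹
t / t½ = 16.15 / 3.23 = 5 half-lives
C = C₀ × (1/2)^5 = 0.9768 × 0.03125 = 0.03053 mg/L
Convert: 0.03053 mg/L × 1000 = 30.53 ng/mL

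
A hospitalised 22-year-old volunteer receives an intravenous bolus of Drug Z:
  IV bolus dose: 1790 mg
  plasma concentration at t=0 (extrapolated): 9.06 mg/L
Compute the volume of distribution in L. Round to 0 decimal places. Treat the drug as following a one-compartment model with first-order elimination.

198 L

Vd = Dose / C₀ = 1790 / 9.06 = 197.6 L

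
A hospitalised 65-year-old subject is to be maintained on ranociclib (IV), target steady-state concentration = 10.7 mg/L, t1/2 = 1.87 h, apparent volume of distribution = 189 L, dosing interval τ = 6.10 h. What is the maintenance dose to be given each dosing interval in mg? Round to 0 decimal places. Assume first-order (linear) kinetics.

k = ln2 / t½ = 0.693147 / 1.87 = 0.3707 h⁻¹
CL = k × Vd = 0.3707 × 189 = 70.06 L/h
At steady state, Dose/τ = Css × CL.
Dose = Css × CL × τ = 10.7 × 70.06 × 6.10 = 4573 mg

4573 mg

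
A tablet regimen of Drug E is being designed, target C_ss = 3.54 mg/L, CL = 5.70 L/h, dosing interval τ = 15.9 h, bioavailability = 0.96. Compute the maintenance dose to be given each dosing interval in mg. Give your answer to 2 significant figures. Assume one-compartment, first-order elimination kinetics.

330 mg

At steady state, F × (Dose/τ) = Css × CL.
Dose = Css × CL × τ / F = 3.54 × 5.700 × 15.9 / 0.96 = 334.2 mg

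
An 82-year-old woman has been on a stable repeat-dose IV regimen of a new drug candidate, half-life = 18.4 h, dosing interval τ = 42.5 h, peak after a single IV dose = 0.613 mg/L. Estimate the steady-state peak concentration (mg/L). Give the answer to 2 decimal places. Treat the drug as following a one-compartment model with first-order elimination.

0.77 mg/L

k = ln2 / t½ = 0.693147 / 18.4 = 0.03767 h⁻¹
e^(−kτ) = e^(−0.03767 × 42.5) = 0.2017
Accumulation ratio R = 1 / (1 − e^(−kτ)) = 1 / (1 − 0.2017) = 1.253
Steady-state peak = C₀ × R = 0.613 × 1.253 = 0.7681 mg/L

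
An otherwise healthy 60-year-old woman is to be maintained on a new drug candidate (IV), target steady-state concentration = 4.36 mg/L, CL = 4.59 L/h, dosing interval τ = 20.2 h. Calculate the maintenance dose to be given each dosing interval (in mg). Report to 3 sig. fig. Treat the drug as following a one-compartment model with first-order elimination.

At steady state, Dose/τ = Css × CL.
Dose = Css × CL × τ = 4.36 × 4.590 × 20.2 = 404.3 mg

404 mg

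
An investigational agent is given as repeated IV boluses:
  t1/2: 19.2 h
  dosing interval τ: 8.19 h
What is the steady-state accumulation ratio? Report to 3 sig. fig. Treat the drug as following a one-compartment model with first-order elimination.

3.91

k = ln2 / t½ = 0.693147 / 19.2 = 0.03610 h⁻¹
e^(−kτ) = e^(−0.03610 × 8.19) = 0.7440
Accumulation ratio R = 1 / (1 − e^(−kτ)) = 1 / (1 − 0.7440) = 3.906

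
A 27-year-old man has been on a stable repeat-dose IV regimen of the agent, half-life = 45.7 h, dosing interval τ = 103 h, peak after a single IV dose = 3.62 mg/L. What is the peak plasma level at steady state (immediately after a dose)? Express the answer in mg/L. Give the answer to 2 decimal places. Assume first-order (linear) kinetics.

4.58 mg/L

k = ln2 / t½ = 0.693147 / 45.7 = 0.01517 h⁻¹
e^(−kτ) = e^(−0.01517 × 103) = 0.2096
Accumulation ratio R = 1 / (1 − e^(−kτ)) = 1 / (1 − 0.2096) = 1.265
Steady-state peak = C₀ × R = 3.62 × 1.265 = 4.579 mg/L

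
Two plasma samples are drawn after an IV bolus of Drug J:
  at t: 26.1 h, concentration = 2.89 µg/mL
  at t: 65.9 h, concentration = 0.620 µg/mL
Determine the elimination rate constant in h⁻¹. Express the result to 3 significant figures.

0.0387 h⁻¹

k = ln(C₁/C₂) / (t₂ − t₁) = ln(2.89/0.620) / (65.9 − 26.1)
  = 1.539 / 39.80 = 0.03867 h⁻¹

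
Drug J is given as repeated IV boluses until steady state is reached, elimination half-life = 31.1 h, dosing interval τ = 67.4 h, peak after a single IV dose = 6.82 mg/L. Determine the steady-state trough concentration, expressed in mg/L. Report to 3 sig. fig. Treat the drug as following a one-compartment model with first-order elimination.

k = ln2 / t½ = 0.693147 / 31.1 = 0.02229 h⁻¹
e^(−kτ) = e^(−0.02229 × 67.4) = 0.2226
Accumulation ratio R = 1 / (1 − e^(−kτ)) = 1 / (1 − 0.2226) = 1.286
Steady-state trough = C₀ × R × e^(−kτ) = 6.82 × 1.286 × 0.2226 = 1.952 mg/L

1.95 mg/L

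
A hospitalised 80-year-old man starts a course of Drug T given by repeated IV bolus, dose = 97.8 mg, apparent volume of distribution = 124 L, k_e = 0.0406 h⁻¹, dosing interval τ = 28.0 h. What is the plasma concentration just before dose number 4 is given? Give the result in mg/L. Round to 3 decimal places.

C₀ per dose = Dose / Vd = 97.8 / 124 = 0.7887 mg/L
Fraction remaining after one interval: r = e^(−kτ) = e^(−0.04060 × 28.0) = 0.3208
Before dose 4, 3 doses have been given (aged 1τ, 2τ, 3τ).
C_trough = C₀ × (r + r² + … + r^3) = C₀ × r(1−r^3)/(1−r)
        = 0.7887 × 0.3208 × (1 − 0.03301) / (1 − 0.3208) = 0.3602 mg/L

0.360 mg/L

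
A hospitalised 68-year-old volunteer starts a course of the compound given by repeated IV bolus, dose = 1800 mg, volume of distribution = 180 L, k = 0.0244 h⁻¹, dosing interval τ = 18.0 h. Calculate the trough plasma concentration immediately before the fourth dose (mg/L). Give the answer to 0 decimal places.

13 mg/L

C₀ per dose = Dose / Vd = 1800 / 180 = 10.00 mg/L
Fraction remaining after one interval: r = e^(−kτ) = e^(−0.02440 × 18.0) = 0.6446
Before dose 4, 3 doses have been given (aged 1τ, 2τ, 3τ).
C_trough = C₀ × (r + r² + … + r^3) = C₀ × r(1−r^3)/(1−r)
        = 10.00 × 0.6446 × (1 − 0.2678) / (1 − 0.6446) = 13.28 mg/L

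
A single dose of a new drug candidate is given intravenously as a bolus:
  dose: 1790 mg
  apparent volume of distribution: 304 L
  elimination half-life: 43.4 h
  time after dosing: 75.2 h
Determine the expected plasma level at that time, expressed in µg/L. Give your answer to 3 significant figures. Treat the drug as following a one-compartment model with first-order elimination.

C₀ = Dose / Vd = 1790 / 304 = 5.888 mg/L
k = ln2 / t½ = 0.693147 / 43.4 = 0.01597 h⁻¹
C = C₀ · e^(−k·t) = 5.888 × e^(−0.01597 × 75.2)
  = 5.888 × 0.3009 = 1.772 mg/L
Convert: 1.772 mg/L × 1000 = 1772 µg/L

1770 µg/L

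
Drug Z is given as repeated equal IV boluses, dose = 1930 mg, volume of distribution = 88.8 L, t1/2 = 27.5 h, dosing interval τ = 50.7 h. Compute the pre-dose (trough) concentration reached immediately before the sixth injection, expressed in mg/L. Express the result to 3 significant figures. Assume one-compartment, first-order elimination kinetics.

8.38 mg/L

C₀ per dose = Dose / Vd = 1930 / 88.8 = 21.73 mg/L
k = ln2 / t½ = 0.693147 / 27.5 = 0.02521 h⁻¹
Fraction remaining after one interval: r = e^(−kτ) = e^(−0.02521 × 50.7) = 0.2786
Before dose 6, 5 doses have been given (aged 1τ, 2τ, 3τ, 4τ, 5τ).
C_trough = C₀ × (r + r² + … + r^5) = C₀ × r(1−r^5)/(1−r)
        = 21.73 × 0.2786 × (1 − 0.001678) / (1 − 0.2786) = 8.378 mg/L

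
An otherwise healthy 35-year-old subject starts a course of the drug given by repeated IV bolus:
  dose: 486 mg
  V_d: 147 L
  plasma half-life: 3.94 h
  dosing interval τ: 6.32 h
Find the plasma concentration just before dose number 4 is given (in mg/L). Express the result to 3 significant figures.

1.56 mg/L

C₀ per dose = Dose / Vd = 486 / 147 = 3.306 mg/L
k = ln2 / t½ = 0.693147 / 3.94 = 0.1759 h⁻¹
Fraction remaining after one interval: r = e^(−kτ) = e^(−0.1759 × 6.32) = 0.3290
Before dose 4, 3 doses have been given (aged 1τ, 2τ, 3τ).
C_trough = C₀ × (r + r² + … + r^3) = C₀ × r(1−r^3)/(1−r)
        = 3.306 × 0.3290 × (1 − 0.03561) / (1 − 0.3290) = 1.563 mg/L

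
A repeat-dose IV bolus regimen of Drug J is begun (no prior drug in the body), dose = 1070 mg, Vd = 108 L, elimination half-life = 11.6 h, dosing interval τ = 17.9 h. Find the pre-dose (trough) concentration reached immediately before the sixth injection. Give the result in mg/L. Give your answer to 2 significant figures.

5.2 mg/L

C₀ per dose = Dose / Vd = 1070 / 108 = 9.907 mg/L
k = ln2 / t½ = 0.693147 / 11.6 = 0.05975 h⁻¹
Fraction remaining after one interval: r = e^(−kτ) = e^(−0.05975 × 17.9) = 0.3432
Before dose 6, 5 doses have been given (aged 1τ, 2τ, 3τ, 4τ, 5τ).
C_trough = C₀ × (r + r² + … + r^5) = C₀ × r(1−r^5)/(1−r)
        = 9.907 × 0.3432 × (1 − 0.004761) / (1 − 0.3432) = 5.152 mg/L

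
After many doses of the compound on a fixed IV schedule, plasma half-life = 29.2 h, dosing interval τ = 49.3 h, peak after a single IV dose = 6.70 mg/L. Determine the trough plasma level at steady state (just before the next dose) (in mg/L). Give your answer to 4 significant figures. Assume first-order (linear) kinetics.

k = ln2 / t½ = 0.693147 / 29.2 = 0.02374 h⁻¹
e^(−kτ) = e^(−0.02374 × 49.3) = 0.3102
Accumulation ratio R = 1 / (1 − e^(−kτ)) = 1 / (1 − 0.3102) = 1.450
Steady-state trough = C₀ × R × e^(−kτ) = 6.70 × 1.450 × 0.3102 = 3.014 mg/L

3.014 mg/L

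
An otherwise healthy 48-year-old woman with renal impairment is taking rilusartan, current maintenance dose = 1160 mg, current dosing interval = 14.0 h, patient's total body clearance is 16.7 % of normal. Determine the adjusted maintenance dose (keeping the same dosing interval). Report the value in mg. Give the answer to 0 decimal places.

To keep the same average steady-state level, dosing rate must scale with clearance.
CL ratio = 16.7 / 100 = 0.1670
New dose (same interval) = 1160 × 0.1670 = 193.7 mg

194 mg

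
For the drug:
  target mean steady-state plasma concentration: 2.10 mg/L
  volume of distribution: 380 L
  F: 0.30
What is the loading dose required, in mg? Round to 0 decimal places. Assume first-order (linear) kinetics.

2660 mg

LD = Css × Vd / F = 2.10 × 380 / 0.30 = 2660 mg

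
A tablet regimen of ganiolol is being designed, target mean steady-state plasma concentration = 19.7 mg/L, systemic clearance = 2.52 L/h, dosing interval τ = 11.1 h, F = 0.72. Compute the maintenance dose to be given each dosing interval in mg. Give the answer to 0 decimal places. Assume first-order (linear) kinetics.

765 mg

At steady state, F × (Dose/τ) = Css × CL.
Dose = Css × CL × τ / F = 19.7 × 2.520 × 11.1 / 0.72 = 765.3 mg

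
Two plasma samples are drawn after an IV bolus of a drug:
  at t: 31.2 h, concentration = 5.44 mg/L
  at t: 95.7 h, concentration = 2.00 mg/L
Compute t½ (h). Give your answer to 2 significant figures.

k = ln(C₁/C₂) / (t₂ − t₁) = ln(5.44/2.00) / (95.7 − 31.2)
  = 1.001 / 64.50 = 0.01552 h⁻¹
t½ = ln2 / k = 0.693147 / 0.01552 = 44.66 h

45 h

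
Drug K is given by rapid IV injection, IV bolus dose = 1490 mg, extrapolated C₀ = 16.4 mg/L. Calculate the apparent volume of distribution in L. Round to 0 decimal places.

Vd = Dose / C₀ = 1490 / 16.4 = 90.85 L

91 L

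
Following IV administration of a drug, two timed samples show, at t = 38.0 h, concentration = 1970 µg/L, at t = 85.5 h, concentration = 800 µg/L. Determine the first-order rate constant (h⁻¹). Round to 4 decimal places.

0.0190 h⁻¹

k = ln(C₁/C₂) / (t₂ − t₁) = ln(1970/800) / (85.5 − 38.0)
  = 0.9012 / 47.50 = 0.01897 h⁻¹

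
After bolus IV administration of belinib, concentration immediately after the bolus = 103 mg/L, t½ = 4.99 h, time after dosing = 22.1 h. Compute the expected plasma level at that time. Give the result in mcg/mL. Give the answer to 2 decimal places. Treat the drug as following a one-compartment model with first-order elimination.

4.78 mcg/mL

k = ln2 / t½ = 0.693147 / 4.99 = 0.1389 h⁻¹
C = C₀ · e^(−k·t) = 103.0 × e^(−0.1389 × 22.1)
  = 103.0 × 0.04644 = 4.783 mg/L
(4.783 mg/L = 4.783 mcg/mL)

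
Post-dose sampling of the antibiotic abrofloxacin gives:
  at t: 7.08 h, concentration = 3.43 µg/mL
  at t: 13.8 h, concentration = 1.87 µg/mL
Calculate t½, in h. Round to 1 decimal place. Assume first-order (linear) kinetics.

7.7 h

k = ln(C₁/C₂) / (t₂ − t₁) = ln(3.43/1.87) / (13.8 − 7.08)
  = 0.6066 / 6.720 = 0.09027 h⁻¹
t½ = ln2 / k = 0.693147 / 0.09027 = 7.679 h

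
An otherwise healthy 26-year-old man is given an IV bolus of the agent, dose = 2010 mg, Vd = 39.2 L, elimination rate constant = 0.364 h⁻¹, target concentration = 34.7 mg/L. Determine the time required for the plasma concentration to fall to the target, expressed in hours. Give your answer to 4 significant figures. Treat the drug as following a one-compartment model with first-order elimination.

1.073 h

C₀ = Dose / Vd = 2010 / 39.2 = 51.28 mg/L
t = ln(C₀ / C) / k = ln(51.28 / 34.7) / 0.3640
  = ln(1.478) / 0.3640 = 0.3907 / 0.3640 = 1.073 h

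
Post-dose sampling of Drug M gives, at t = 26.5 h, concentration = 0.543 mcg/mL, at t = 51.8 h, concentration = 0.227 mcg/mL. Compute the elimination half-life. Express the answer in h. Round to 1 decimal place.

20.1 h

k = ln(C₁/C₂) / (t₂ − t₁) = ln(0.543/0.227) / (51.8 − 26.5)
  = 0.8722 / 25.30 = 0.03447 h⁻¹
t½ = ln2 / k = 0.693147 / 0.03447 = 20.11 h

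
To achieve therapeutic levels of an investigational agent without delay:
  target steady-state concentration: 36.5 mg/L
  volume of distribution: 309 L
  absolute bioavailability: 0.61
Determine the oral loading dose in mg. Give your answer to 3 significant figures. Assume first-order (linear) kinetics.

LD = Css × Vd / F = 36.5 × 309 / 0.61 = 18490 mg

18500 mg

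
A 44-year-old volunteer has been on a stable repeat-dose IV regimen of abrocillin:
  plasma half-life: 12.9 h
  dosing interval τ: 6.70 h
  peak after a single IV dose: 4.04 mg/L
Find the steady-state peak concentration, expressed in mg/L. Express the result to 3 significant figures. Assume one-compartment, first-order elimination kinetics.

13.4 mg/L

k = ln2 / t½ = 0.693147 / 12.9 = 0.05373 h⁻¹
e^(−kτ) = e^(−0.05373 × 6.70) = 0.6977
Accumulation ratio R = 1 / (1 − e^(−kτ)) = 1 / (1 − 0.6977) = 3.308
Steady-state peak = C₀ × R = 4.04 × 3.308 = 13.36 mg/L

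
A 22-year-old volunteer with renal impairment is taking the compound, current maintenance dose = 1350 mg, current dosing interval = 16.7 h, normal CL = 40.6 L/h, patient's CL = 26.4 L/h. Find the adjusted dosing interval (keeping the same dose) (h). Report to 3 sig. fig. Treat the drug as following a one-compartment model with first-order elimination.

25.7 h

To keep the same average steady-state level, dosing rate must scale with clearance.
CL ratio = 26.4 / 40.6 = 0.6502
New interval (same dose) = 16.7 / 0.6502 = 25.68 h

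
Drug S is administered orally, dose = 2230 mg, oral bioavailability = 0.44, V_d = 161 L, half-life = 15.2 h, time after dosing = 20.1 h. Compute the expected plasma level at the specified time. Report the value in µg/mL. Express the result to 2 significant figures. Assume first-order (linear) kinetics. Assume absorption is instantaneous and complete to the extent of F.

Amount reaching circulation = F × Dose = 0.44 × 2230 = 981.2 mg
C₀ = F·Dose / Vd = 981.2 / 161 = 6.094 mg/L
k = ln2 / t½ = 0.693147 / 15.2 = 0.04560 h⁻¹
C = C₀ · e^(−k·t) = 6.094 × e^(−0.04560 × 20.1)
  = 6.094 × 0.3999 = 2.437 mg/L
(2.437 mg/L = 2.437 µg/mL)

2.4 µg/mL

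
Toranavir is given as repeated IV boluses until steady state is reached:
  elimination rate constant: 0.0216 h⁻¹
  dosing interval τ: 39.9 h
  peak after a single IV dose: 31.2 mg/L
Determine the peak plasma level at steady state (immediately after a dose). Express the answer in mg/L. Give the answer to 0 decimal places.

54 mg/L

e^(−kτ) = e^(−0.02160 × 39.9) = 0.4224
Accumulation ratio R = 1 / (1 − e^(−kτ)) = 1 / (1 − 0.4224) = 1.731
Steady-state peak = C₀ × R = 31.2 × 1.731 = 54.01 mg/L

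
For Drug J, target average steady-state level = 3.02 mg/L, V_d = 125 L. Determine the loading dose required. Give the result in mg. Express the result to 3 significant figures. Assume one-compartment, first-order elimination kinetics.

LD = Css × Vd = 3.02 × 125 = 377.5 mg

378 mg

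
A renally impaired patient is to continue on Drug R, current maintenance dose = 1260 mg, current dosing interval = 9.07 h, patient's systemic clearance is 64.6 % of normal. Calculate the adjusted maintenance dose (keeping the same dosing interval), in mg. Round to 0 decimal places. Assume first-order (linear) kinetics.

To keep the same average steady-state level, dosing rate must scale with clearance.
CL ratio = 64.6 / 100 = 0.6460
New dose (same interval) = 1260 × 0.6460 = 814.0 mg

814 mg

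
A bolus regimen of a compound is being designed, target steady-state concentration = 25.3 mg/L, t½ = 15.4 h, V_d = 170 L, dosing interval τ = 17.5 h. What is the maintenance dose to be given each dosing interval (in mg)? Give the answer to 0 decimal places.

3388 mg

k = ln2 / t½ = 0.693147 / 15.4 = 0.04501 h⁻¹
CL = k × Vd = 0.04501 × 170 = 7.652 L/h
At steady state, Dose/τ = Css × CL.
Dose = Css × CL × τ = 25.3 × 7.652 × 17.5 = 3388 mg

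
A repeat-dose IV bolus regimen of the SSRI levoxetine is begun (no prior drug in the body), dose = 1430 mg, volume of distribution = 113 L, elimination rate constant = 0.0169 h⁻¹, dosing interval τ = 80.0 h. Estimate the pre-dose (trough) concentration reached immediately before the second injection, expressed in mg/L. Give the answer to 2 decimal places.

C₀ per dose = Dose / Vd = 1430 / 113 = 12.65 mg/L
Fraction remaining after one interval: r = e^(−kτ) = e^(−0.01690 × 80.0) = 0.2587
Before dose 2, 1 dose has been given (aged 1τ).
C_trough = C₀ × r = 12.65 × 0.2587 = 3.273 mg/L

3.27 mg/L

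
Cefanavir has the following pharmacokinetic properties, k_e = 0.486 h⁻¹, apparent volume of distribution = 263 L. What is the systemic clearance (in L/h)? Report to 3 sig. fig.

CL = k × Vd = 0.486 × 263 = 127.8 L/h

128 L/h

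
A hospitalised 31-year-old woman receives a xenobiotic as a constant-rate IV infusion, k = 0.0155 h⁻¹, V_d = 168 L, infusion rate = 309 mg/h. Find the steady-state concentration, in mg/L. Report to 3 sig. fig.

119 mg/L

CL = k × Vd = 0.01550 × 168 = 2.604 L/h
At steady state Css = R₀ / CL = 309 / 2.604 = 118.7 mg/L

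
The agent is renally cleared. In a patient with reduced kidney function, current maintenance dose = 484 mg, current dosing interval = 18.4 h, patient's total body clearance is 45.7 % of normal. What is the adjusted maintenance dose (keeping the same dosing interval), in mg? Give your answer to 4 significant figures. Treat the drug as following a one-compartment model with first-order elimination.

221.2 mg

To keep the same average steady-state level, dosing rate must scale with clearance.
CL ratio = 45.7 / 100 = 0.4570
New dose (same interval) = 484 × 0.4570 = 221.2 mg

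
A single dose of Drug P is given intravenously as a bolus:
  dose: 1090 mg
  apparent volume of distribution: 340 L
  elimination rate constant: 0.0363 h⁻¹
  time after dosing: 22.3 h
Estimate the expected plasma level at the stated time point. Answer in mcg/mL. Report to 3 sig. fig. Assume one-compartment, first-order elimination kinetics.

C₀ = Dose / Vd = 1090 / 340 = 3.206 mg/L
C = C₀ · e^(−k·t) = 3.206 × e^(−0.03630 × 22.3)
  = 3.206 × 0.4451 = 1.427 mg/L
(1.427 mg/L = 1.427 mcg/mL)

1.43 mcg/mL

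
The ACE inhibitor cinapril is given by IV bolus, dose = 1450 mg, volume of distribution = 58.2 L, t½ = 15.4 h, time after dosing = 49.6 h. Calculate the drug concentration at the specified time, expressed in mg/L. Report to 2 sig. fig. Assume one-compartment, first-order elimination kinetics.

2.7 mg/L

C₀ = Dose / Vd = 1450 / 58.2 = 24.91 mg/L
k = ln2 / t½ = 0.693147 / 15.4 = 0.04501 h⁻¹
C = C₀ · e^(−k·t) = 24.91 × e^(−0.04501 × 49.6)
  = 24.91 × 0.1073 = 2.673 mg/L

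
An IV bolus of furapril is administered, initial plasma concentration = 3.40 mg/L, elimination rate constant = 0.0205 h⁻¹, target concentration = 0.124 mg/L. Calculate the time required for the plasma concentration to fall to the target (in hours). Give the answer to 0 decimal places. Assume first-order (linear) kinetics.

162 h

t = ln(C₀ / C) / k = ln(3.400 / 0.124) / 0.02050
  = ln(27.42) / 0.02050 = 3.311 / 0.02050 = 161.5 h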